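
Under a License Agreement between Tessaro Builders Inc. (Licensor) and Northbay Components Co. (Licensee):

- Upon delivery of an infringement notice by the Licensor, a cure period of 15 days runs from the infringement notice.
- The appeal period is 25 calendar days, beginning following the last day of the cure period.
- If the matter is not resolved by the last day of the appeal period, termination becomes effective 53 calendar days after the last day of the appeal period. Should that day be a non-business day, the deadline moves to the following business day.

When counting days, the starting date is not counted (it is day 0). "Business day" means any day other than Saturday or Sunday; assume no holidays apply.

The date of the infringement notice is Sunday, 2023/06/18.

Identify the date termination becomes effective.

2023/09/19

The last day of the cure period: 2023/06/18 + 15 days = 2023/07/03.
Adding 25 calendar days to 2023/07/03 gives 2023/07/28, which is the last day of the appeal period.
Adding 53 calendar days to 2023/07/28 gives 2023/09/19, which is the date termination becomes effective. 2023/09/19 is a Tuesday, so no roll-forward applies.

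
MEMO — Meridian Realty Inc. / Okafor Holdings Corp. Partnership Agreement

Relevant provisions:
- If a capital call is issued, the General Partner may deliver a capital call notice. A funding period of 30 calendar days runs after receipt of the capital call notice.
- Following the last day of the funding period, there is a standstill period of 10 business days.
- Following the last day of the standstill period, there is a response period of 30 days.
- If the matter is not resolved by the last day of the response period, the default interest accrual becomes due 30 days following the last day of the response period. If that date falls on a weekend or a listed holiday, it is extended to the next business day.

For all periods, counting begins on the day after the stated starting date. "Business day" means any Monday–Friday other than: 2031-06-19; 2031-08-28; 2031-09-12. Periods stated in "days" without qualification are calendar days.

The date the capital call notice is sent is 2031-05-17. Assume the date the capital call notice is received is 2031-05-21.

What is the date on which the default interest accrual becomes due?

The last day of the funding period: 30 calendar days after 2031-05-21 is 2031-06-20.
The last day of the standstill period: 10 business days after Friday, 2031-06-20, skipping weekends — Jun 23, Jun 24, Jun 25, Jun 26, Jun 27, Jun 30, Jul 1, Jul 2, Jul 3, Jul 4 — lands on Friday, 2031-07-04.
The last day of the response period: 2031-07-04 + 30 days = 2031-08-03.
The date on which the default interest accrual becomes due: 30 calendar days after 2031-08-03 is 2031-09-02. 2031-09-02 is a Tuesday and is not a listed holiday, so no roll-forward applies.

2031-09-02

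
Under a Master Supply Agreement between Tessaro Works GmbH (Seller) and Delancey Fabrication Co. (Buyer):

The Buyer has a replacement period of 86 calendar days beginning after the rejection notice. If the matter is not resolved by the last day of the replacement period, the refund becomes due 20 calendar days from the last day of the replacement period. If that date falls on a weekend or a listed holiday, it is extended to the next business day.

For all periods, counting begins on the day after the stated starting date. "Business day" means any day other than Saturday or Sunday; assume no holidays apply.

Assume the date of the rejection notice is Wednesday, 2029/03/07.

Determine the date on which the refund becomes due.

2029/06/21

The last day of the replacement period: 2029/03/07 + 86 days = 2029/06/01.
Adding 20 calendar days to 2029/06/01 gives 2029/06/21, which is the date on which the refund becomes due. 2029/06/21 is a Thursday, so no roll-forward applies.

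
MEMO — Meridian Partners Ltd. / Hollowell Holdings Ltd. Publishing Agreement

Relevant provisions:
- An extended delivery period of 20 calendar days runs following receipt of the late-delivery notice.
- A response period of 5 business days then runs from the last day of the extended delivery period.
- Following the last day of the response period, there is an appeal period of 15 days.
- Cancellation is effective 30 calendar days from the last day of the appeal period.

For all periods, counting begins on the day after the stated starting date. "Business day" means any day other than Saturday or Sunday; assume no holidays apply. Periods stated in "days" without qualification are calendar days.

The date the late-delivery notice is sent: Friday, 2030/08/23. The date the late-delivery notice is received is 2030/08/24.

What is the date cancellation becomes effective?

2030/11/04

The last day of the extended delivery period: 2030/08/24 + 20 days = 2030/09/13.
The last day of the response period: counting 5 business days from Friday, 2030/09/13 (Sep 16, Sep 17, Sep 18, Sep 19, Sep 20, skipping weekends) reaches Friday, 2030/09/20.
The last day of the appeal period: 15 calendar days after 2030/09/20 is 2030/10/05.
The date cancellation becomes effective: 2030/10/05 + 30 days = 2030/11/04.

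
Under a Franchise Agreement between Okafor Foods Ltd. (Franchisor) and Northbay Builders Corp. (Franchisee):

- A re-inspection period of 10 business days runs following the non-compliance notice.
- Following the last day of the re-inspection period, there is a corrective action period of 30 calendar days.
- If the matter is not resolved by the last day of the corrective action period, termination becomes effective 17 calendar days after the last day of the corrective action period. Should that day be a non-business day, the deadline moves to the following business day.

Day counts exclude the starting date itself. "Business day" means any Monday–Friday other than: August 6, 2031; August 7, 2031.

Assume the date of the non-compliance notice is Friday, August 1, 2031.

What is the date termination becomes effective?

From Friday, August 1, 2031, 10 business days (Aug 4, Aug 5, Aug 8, Aug 11, Aug 12, Aug 13, Aug 14, Aug 15, Aug 18, Aug 19, skipping weekends and the listed holidays on Aug 6, Aug 7) brings us to Tuesday, August 19, 2031, which is the last day of the re-inspection period.
The last day of the corrective action period: August 19, 2031 + 30 days = September 18, 2031.
The date termination becomes effective: September 18, 2031 + 17 days = October 5, 2031. That falls on a Sunday, so it rolls to the next business day, Monday, October 6, 2031.

October 6, 2031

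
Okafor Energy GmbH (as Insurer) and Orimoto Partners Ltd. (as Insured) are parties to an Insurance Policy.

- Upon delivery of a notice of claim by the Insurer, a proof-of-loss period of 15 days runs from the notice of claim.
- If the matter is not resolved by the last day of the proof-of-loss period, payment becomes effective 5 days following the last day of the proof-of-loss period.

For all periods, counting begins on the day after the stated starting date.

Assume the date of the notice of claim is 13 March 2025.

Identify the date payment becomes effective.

2 April 2025

The last day of the proof-of-loss period: 15 calendar days after 13 March 2025 is 28 March 2025.
The date payment becomes effective: 28 March 2025 + 5 days = 2 April 2025.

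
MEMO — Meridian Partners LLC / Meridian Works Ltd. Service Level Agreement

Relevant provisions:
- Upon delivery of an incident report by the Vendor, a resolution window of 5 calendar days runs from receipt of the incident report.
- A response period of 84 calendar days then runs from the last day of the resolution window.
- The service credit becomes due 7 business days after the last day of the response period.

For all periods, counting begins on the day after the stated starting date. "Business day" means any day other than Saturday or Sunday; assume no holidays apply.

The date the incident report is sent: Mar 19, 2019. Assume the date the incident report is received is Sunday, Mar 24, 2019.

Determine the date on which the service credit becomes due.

Jul 2, 2019

The last day of the resolution window: 5 calendar days after Mar 24, 2019 is Mar 29, 2019.
The last day of the response period: Mar 29, 2019 + 84 days = Jun 21, 2019.
The date on which the service credit becomes due: 7 business days after Friday, Jun 21, 2019, skipping weekends — Jun 24, Jun 25, Jun 26, Jun 27, Jun 28, Jul 1, Jul 2 — lands on Tuesday, Jul 2, 2019.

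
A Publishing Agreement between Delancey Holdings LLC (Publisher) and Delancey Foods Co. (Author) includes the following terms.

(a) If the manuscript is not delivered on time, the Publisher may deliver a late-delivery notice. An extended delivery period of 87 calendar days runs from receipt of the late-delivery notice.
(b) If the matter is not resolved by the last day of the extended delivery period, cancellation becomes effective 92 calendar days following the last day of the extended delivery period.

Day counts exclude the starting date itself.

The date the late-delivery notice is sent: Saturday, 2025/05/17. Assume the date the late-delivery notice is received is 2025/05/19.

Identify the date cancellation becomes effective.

The last day of the extended delivery period: 2025/05/19 + 87 days = 2025/08/14.
The date cancellation becomes effective: 2025/08/14 + 92 days = 2025/11/14.

2025/11/14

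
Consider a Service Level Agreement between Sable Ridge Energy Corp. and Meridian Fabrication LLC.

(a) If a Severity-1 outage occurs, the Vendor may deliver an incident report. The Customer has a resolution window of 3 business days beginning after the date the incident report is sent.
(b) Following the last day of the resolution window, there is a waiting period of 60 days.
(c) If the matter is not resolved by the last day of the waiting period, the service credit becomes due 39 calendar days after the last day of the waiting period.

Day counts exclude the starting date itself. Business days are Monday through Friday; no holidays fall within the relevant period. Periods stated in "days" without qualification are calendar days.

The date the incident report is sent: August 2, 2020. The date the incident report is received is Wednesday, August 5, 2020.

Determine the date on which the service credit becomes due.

November 12, 2020

The last day of the resolution window: 3 business days after Sunday, August 2, 2020, skipping weekends — Aug 3, Aug 4, Aug 5 — lands on Wednesday, August 5, 2020.
The last day of the waiting period: August 5, 2020 + 60 days = October 4, 2020.
The date on which the service credit becomes due: 39 calendar days after October 4, 2020 is November 12, 2020.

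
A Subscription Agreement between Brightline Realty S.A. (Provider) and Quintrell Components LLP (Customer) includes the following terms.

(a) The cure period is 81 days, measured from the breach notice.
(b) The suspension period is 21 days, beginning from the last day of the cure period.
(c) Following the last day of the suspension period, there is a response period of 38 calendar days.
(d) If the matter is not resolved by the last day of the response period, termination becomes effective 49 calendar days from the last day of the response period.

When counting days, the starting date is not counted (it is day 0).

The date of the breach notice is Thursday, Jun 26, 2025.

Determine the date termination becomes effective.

Jan 1, 2026

Adding 81 calendar days to Jun 26, 2025 gives Sep 15, 2025, which is the last day of the cure period.
The last day of the suspension period: 21 calendar days after Sep 15, 2025 is Oct 6, 2025.
The last day of the response period: Oct 6, 2025 + 38 days = Nov 13, 2025.
The date termination becomes effective: Nov 13, 2025 + 49 days = Jan 1, 2026.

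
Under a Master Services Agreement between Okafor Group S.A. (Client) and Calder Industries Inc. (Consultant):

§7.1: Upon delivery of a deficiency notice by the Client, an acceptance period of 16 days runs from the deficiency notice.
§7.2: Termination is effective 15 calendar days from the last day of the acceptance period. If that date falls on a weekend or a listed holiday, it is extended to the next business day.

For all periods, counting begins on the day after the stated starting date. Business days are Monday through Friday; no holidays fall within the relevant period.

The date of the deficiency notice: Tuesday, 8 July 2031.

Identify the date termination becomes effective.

The last day of the acceptance period: 8 July 2031 + 16 days = 24 July 2031.
Adding 15 calendar days to 24 July 2031 gives 8 August 2031, which is the date termination becomes effective. 8 August 2031 is a Friday, so no roll-forward applies.

8 August 2031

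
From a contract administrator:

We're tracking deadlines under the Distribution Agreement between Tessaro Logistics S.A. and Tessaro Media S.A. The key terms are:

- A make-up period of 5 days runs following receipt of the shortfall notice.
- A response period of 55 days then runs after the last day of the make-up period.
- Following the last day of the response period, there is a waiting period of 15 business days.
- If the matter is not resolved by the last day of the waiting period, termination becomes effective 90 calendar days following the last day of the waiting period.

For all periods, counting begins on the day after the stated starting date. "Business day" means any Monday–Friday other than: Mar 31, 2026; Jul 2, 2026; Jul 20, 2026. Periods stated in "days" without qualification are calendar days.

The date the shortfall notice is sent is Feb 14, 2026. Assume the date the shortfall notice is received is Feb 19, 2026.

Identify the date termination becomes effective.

Adding 5 calendar days to Feb 19, 2026 gives Feb 24, 2026, which is the last day of the make-up period.
The last day of the response period: Feb 24, 2026 + 55 days = Apr 20, 2026.
The last day of the waiting period: 15 business days after Monday, Apr 20, 2026, skipping weekends — Apr 21, Apr 22, Apr 23, Apr 24, …, May 7, May 8, May 11 — lands on Monday, May 11, 2026.
Adding 90 calendar days to May 11, 2026 gives Aug 9, 2026, which is the date termination becomes effective.

Aug 9, 2026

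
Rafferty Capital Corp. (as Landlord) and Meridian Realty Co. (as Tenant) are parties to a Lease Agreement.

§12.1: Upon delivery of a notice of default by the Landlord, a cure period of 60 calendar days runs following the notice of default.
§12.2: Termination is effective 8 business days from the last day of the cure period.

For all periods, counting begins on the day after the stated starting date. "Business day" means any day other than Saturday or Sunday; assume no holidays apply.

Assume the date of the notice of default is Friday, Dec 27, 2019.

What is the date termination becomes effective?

Mar 6, 2020

The last day of the cure period: 60 calendar days after Dec 27, 2019 is Feb 25, 2020.
From Tuesday, Feb 25, 2020, 8 business days (Feb 26, Feb 27, Feb 28, Mar 2, Mar 3, Mar 4, Mar 5, Mar 6, skipping weekends) brings us to Friday, Mar 6, 2020, which is the date termination becomes effective.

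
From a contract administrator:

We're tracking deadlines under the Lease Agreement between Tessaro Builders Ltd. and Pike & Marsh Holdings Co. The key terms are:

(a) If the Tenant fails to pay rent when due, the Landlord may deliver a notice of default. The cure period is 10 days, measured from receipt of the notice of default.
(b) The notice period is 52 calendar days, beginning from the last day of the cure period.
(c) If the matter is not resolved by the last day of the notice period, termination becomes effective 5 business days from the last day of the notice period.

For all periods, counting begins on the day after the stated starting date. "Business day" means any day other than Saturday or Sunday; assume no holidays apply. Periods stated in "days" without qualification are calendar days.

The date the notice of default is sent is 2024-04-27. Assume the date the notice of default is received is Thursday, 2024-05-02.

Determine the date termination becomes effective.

2024-07-10

The last day of the cure period: 10 calendar days after 2024-05-02 is 2024-05-12.
The last day of the notice period: 52 calendar days after 2024-05-12 is 2024-07-03.
The date termination becomes effective: 5 business days after Wednesday, 2024-07-03, skipping weekends — Jul 4, Jul 5, Jul 8, Jul 9, Jul 10 — lands on Wednesday, 2024-07-10.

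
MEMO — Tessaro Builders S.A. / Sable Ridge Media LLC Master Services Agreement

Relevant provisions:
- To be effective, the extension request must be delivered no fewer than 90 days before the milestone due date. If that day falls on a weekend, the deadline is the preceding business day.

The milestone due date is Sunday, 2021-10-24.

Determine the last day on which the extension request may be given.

Counting back 90 calendar days from 2021-10-24 gives 2021-07-26. That is a Monday, so no adjustment is needed.

2021-07-26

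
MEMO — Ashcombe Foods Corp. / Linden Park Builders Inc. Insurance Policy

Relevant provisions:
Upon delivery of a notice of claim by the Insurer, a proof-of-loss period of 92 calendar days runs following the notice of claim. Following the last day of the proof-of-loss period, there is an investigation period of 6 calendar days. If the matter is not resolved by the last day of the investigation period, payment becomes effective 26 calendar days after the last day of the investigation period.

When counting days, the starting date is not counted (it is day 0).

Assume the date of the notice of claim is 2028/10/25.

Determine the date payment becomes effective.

The last day of the proof-of-loss period: 2028/10/25 + 92 days = 2029/01/25.
Adding 6 calendar days to 2029/01/25 gives 2029/01/31, which is the last day of the investigation period.
The date payment becomes effective: 2029/01/31 + 26 days = 2029/02/26.

2029/02/26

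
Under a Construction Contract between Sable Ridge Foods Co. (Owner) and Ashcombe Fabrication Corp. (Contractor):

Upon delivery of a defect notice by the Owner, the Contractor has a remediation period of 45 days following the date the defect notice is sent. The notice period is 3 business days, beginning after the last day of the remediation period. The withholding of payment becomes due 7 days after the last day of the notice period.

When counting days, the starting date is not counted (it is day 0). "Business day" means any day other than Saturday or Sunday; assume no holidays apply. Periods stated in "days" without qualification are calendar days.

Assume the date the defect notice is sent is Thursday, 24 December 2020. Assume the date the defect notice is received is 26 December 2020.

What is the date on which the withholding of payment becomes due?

17 February 2021

The last day of the remediation period: 24 December 2020 + 45 days = 7 February 2021.
The last day of the notice period: 3 business days after Sunday, 7 February 2021, skipping weekends — Feb 8, Feb 9, Feb 10 — lands on Wednesday, 10 February 2021.
The date on which the withholding of payment becomes due: 7 calendar days after 10 February 2021 is 17 February 2021.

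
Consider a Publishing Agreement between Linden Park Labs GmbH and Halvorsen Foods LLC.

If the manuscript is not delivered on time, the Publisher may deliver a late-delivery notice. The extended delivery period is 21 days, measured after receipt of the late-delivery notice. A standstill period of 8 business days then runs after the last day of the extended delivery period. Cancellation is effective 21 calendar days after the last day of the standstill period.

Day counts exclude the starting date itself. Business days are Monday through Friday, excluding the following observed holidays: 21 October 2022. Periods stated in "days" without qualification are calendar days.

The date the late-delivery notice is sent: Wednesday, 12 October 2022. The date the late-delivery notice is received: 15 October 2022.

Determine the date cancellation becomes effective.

7 December 2022

Adding 21 calendar days to 15 October 2022 gives 5 November 2022, which is the last day of the extended delivery period.
From Saturday, 5 November 2022, 8 business days (Nov 7, Nov 8, Nov 9, Nov 10, Nov 11, Nov 14, Nov 15, Nov 16, skipping weekends) brings us to Wednesday, 16 November 2022, which is the last day of the standstill period.
Adding 21 calendar days to 16 November 2022 gives 7 December 2022, which is the date cancellation becomes effective.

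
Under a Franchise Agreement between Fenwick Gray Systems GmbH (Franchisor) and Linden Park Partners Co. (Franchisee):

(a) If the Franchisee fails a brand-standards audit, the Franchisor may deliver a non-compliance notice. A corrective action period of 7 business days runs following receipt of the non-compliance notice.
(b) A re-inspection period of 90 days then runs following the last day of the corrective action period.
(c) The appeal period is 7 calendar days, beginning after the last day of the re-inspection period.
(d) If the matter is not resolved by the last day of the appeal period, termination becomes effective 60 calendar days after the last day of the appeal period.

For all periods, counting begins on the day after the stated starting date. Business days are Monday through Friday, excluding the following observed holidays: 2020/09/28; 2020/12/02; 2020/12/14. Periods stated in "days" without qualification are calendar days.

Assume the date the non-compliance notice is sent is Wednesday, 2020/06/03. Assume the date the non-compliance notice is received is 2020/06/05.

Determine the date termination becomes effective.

The last day of the corrective action period: counting 7 business days from Friday, 2020/06/05 (Jun 8, Jun 9, Jun 10, Jun 11, Jun 12, Jun 15, Jun 16, skipping weekends) reaches Tuesday, 2020/06/16.
Adding 90 calendar days to 2020/06/16 gives 2020/09/14, which is the last day of the re-inspection period.
The last day of the appeal period: 2020/09/14 + 7 days = 2020/09/21.
The date termination becomes effective: 2020/09/21 + 60 days = 2020/11/20.

2020/11/20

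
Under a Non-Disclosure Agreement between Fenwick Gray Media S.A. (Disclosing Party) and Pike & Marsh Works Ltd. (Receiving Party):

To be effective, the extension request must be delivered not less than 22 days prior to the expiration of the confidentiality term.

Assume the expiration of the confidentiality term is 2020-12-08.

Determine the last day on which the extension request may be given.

2020-11-16

2020-12-08 minus 22 days is 2020-11-16.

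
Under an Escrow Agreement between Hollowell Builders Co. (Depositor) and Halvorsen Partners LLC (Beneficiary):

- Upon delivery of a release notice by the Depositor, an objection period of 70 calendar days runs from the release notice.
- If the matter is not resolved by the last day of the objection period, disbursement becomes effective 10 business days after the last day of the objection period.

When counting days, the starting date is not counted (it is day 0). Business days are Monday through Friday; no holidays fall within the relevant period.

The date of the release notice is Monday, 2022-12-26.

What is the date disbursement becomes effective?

The last day of the objection period: 70 calendar days after 2022-12-26 is 2023-03-06.
The date disbursement becomes effective: 10 business days after Monday, 2023-03-06, skipping weekends — Mar 7, Mar 8, Mar 9, Mar 10, Mar 13, Mar 14, Mar 15, Mar 16, Mar 17, Mar 20 — lands on Monday, 2023-03-20.

2023-03-20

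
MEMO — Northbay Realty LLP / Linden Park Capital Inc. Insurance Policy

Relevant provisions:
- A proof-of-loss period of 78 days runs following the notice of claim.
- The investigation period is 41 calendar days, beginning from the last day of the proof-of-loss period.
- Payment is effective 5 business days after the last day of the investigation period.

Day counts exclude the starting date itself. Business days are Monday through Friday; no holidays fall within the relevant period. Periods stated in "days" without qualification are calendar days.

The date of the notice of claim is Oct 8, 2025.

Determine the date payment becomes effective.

Feb 11, 2026

The last day of the proof-of-loss period: Oct 8, 2025 + 78 days = Dec 25, 2025.
Adding 41 calendar days to Dec 25, 2025 gives Feb 4, 2026, which is the last day of the investigation period.
From Wednesday, Feb 4, 2026, 5 business days (Feb 5, Feb 6, Feb 9, Feb 10, Feb 11, skipping weekends) brings us to Wednesday, Feb 11, 2026, which is the date payment becomes effective.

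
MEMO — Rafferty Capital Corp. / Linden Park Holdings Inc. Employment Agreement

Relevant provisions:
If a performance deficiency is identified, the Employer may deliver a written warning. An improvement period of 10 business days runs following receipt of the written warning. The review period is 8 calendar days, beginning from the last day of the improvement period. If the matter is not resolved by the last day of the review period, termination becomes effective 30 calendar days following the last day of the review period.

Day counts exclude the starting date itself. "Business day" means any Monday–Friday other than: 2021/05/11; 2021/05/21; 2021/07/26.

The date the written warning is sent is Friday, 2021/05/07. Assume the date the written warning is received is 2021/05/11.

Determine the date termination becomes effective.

2021/07/03

The last day of the improvement period: counting 10 business days from Tuesday, 2021/05/11 (May 12, May 13, May 14, May 17, May 18, May 19, May 20, May 24, May 25, May 26, skipping weekends and the listed holiday on May 21) reaches Wednesday, 2021/05/26.
The last day of the review period: 8 calendar days after 2021/05/26 is 2021/06/03.
Adding 30 calendar days to 2021/06/03 gives 2021/07/03, which is the date termination becomes effective.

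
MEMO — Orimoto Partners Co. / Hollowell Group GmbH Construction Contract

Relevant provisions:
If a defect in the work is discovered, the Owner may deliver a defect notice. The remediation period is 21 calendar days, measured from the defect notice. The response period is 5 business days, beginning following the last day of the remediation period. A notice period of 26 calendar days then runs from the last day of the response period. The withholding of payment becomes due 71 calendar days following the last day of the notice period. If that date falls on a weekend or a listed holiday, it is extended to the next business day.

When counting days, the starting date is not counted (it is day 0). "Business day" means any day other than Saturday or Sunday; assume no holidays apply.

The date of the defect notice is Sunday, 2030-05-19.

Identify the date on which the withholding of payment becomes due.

The last day of the remediation period: 21 calendar days after 2030-05-19 is 2030-06-09.
From Sunday, 2030-06-09, 5 business days (Jun 10, Jun 11, Jun 12, Jun 13, Jun 14, skipping weekends) brings us to Friday, 2030-06-14, which is the last day of the response period.
The last day of the notice period: 2030-06-14 + 26 days = 2030-07-10.
The date on which the withholding of payment becomes due: 2030-07-10 + 71 days = 2030-09-19. 2030-09-19 is a Thursday, so no roll-forward applies.

2030-09-19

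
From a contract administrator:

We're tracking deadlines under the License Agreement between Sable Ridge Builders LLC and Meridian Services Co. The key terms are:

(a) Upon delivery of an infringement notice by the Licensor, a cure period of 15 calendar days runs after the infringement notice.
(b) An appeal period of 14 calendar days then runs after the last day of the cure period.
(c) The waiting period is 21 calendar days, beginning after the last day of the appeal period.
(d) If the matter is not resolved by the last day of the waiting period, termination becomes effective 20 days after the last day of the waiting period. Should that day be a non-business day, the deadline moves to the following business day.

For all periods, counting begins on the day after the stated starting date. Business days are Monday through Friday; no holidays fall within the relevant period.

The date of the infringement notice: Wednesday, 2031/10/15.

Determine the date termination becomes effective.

2031/12/24

Adding 15 calendar days to 2031/10/15 gives 2031/10/30, which is the last day of the cure period.
The last day of the appeal period: 2031/10/30 + 14 days = 2031/11/13.
The last day of the waiting period: 2031/11/13 + 21 days = 2031/12/04.
Adding 20 calendar days to 2031/12/04 gives 2031/12/24, which is the date termination becomes effective. 2031/12/24 is a Wednesday, so no roll-forward applies.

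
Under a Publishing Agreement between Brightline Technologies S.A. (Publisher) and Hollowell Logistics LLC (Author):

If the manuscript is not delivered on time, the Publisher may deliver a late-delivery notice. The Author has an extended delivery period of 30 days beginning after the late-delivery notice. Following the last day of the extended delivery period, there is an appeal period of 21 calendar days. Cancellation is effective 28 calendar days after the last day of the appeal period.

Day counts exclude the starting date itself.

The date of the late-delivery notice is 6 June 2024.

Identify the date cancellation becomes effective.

24 August 2024

The last day of the extended delivery period: 6 June 2024 + 30 days = 6 July 2024.
Adding 21 calendar days to 6 July 2024 gives 27 July 2024, which is the last day of the appeal period.
The date cancellation becomes effective: 28 calendar days after 27 July 2024 is 24 August 2024.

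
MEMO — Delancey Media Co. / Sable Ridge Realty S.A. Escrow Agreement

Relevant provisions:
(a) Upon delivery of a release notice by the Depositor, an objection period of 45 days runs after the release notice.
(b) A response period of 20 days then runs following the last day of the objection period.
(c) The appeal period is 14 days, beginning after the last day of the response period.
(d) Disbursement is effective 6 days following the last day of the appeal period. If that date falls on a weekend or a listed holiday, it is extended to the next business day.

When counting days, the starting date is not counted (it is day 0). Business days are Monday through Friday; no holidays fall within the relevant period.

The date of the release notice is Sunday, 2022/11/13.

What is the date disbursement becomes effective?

2023/02/06

The last day of the objection period: 45 calendar days after 2022/11/13 is 2022/12/28.
The last day of the response period: 20 calendar days after 2022/12/28 is 2023/01/17.
The last day of the appeal period: 2023/01/17 + 14 days = 2023/01/31.
Adding 6 calendar days to 2023/01/31 gives 2023/02/06, which is the date disbursement becomes effective. 2023/02/06 is a Monday, so no roll-forward applies.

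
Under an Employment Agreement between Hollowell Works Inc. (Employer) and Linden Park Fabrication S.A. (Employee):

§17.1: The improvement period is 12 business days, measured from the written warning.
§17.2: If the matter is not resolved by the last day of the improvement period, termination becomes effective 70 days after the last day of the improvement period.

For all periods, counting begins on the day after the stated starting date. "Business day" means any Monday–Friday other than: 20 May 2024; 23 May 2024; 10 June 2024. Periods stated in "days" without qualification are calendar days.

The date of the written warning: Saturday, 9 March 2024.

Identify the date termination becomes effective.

4 June 2024

From Saturday, 9 March 2024, 12 business days (Mar 11, Mar 12, Mar 13, Mar 14, …, Mar 22, Mar 25, Mar 26, skipping weekends) brings us to Tuesday, 26 March 2024, which is the last day of the improvement period.
The date termination becomes effective: 70 calendar days after 26 March 2024 is 4 June 2024.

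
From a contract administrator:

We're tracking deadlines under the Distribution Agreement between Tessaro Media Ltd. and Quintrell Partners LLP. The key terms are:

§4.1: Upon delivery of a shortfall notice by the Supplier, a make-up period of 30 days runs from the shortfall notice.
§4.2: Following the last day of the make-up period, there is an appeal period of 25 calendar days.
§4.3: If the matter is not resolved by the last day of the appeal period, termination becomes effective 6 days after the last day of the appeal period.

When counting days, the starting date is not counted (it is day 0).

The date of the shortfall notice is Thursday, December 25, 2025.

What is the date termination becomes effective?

February 24, 2026

Adding 30 calendar days to December 25, 2025 gives January 24, 2026, which is the last day of the make-up period.
The last day of the appeal period: 25 calendar days after January 24, 2026 is February 18, 2026.
Adding 6 calendar days to February 18, 2026 gives February 24, 2026, which is the date termination becomes effective.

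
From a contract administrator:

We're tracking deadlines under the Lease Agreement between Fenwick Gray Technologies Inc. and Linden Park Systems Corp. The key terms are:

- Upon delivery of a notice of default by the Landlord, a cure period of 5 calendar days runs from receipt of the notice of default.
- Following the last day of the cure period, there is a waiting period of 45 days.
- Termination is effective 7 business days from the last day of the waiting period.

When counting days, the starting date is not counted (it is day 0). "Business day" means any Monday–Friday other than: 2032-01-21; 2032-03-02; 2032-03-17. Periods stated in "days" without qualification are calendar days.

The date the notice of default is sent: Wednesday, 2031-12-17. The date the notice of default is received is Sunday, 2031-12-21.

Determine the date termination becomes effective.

2032-02-18

Adding 5 calendar days to 2031-12-21 gives 2031-12-26, which is the last day of the cure period.
The last day of the waiting period: 45 calendar days after 2031-12-26 is 2032-02-09.
The date termination becomes effective: counting 7 business days from Monday, 2032-02-09 (Feb 10, Feb 11, Feb 12, Feb 13, Feb 16, Feb 17, Feb 18, skipping weekends) reaches Wednesday, 2032-02-18.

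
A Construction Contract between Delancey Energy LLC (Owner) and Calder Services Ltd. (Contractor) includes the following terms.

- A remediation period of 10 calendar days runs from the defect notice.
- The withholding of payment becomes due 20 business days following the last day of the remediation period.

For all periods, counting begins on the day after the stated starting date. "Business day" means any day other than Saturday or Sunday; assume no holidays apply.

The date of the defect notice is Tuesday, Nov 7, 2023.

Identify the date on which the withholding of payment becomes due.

Dec 15, 2023

The last day of the remediation period: 10 calendar days after Nov 7, 2023 is Nov 17, 2023.
The date on which the withholding of payment becomes due: 20 business days after Friday, Nov 17, 2023, skipping weekends — Nov 20, Nov 21, Nov 22, Nov 23, …, Dec 13, Dec 14, Dec 15 — lands on Friday, Dec 15, 2023.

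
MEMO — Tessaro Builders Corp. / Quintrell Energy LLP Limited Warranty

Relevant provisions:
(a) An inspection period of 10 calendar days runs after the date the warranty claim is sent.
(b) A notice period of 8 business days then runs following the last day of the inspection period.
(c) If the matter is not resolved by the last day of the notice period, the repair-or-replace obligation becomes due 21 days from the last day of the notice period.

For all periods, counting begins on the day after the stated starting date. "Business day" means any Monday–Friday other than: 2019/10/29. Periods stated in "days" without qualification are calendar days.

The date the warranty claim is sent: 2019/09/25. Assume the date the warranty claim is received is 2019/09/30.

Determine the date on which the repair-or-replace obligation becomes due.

2019/11/06

The last day of the inspection period: 2019/09/25 + 10 days = 2019/10/05.
The last day of the notice period: 8 business days after Saturday, 2019/10/05, skipping weekends — Oct 7, Oct 8, Oct 9, Oct 10, Oct 11, Oct 14, Oct 15, Oct 16 — lands on Wednesday, 2019/10/16.
The date on which the repair-or-replace obligation becomes due: 2019/10/16 + 21 days = 2019/11/06.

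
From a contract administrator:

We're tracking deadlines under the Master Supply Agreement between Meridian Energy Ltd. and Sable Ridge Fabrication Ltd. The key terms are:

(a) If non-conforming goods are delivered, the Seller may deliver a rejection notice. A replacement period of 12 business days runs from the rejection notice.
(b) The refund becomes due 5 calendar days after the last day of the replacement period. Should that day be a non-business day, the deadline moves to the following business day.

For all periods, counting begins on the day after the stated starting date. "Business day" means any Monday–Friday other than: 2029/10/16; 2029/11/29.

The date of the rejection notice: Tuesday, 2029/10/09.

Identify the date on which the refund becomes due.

From Tuesday, 2029/10/09, 12 business days (Oct 10, Oct 11, Oct 12, Oct 15, …, Oct 24, Oct 25, Oct 26, skipping weekends and the listed holiday on Oct 16) brings us to Friday, 2029/10/26, which is the last day of the replacement period.
The date on which the refund becomes due: 5 calendar days after 2029/10/26 is 2029/10/31. 2029/10/31 is a Wednesday and is not a listed holiday, so no roll-forward applies.

2029/10/31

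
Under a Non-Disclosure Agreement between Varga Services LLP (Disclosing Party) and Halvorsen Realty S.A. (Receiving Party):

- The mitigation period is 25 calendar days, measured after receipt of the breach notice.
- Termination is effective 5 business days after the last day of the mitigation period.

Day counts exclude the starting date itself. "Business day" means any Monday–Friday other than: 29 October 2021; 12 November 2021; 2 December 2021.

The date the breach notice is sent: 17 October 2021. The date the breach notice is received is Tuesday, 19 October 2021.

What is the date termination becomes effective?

Adding 25 calendar days to 19 October 2021 gives 13 November 2021, which is the last day of the mitigation period.
The date termination becomes effective: counting 5 business days from Saturday, 13 November 2021 (Nov 15, Nov 16, Nov 17, Nov 18, Nov 19, skipping weekends) reaches Friday, 19 November 2021.

19 November 2021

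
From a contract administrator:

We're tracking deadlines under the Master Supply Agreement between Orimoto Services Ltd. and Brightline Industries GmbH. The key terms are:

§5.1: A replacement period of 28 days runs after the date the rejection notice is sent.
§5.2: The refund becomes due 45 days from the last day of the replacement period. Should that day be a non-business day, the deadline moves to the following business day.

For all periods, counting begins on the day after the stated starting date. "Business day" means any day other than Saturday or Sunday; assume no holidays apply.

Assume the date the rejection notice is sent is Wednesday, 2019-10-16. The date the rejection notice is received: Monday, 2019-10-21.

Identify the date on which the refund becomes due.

2019-12-30

Adding 28 calendar days to 2019-10-16 gives 2019-11-13, which is the last day of the replacement period.
The date on which the refund becomes due: 2019-11-13 + 45 days = 2019-12-28. That falls on a Saturday, so it rolls to the next business day, Monday, 2019-12-30.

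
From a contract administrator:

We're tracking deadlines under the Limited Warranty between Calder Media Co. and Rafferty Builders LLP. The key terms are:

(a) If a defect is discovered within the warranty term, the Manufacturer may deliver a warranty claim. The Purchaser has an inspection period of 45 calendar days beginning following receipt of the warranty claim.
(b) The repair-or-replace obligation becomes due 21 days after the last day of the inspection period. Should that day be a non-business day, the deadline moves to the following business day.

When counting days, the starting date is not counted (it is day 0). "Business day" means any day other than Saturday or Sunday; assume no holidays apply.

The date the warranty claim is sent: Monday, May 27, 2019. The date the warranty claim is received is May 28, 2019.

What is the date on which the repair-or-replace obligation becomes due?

The last day of the inspection period: May 28, 2019 + 45 days = July 12, 2019.
The date on which the repair-or-replace obligation becomes due: 21 calendar days after July 12, 2019 is August 2, 2019. August 2, 2019 is a Friday, so no roll-forward applies.

August 2, 2019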